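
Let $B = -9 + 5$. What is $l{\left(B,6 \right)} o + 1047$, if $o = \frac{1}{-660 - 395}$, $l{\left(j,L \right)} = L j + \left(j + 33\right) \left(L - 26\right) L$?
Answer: $\frac{1108089}{1055} \approx 1050.3$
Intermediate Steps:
$B = -4$
$l{\left(j,L \right)} = L j + L \left(-26 + L\right) \left(33 + j\right)$ ($l{\left(j,L \right)} = L j + \left(33 + j\right) \left(-26 + L\right) L = L j + \left(-26 + L\right) \left(33 + j\right) L = L j + L \left(-26 + L\right) \left(33 + j\right)$)
$o = - \frac{1}{1055}$ ($o = \frac{1}{-1055} = - \frac{1}{1055} \approx -0.00094787$)
$l{\left(B,6 \right)} o + 1047 = 6 \left(-858 - -100 + 33 \cdot 6 + 6 \left(-4\right)\right) \left(- \frac{1}{1055}\right) + 1047 = 6 \left(-858 + 100 + 198 - 24\right) \left(- \frac{1}{1055}\right) + 1047 = 6 \left(-584\right) \left(- \frac{1}{1055}\right) + 1047 = \left(-3504\right) \left(- \frac{1}{1055}\right) + 1047 = \frac{3504}{1055} + 1047 = \frac{1108089}{1055}$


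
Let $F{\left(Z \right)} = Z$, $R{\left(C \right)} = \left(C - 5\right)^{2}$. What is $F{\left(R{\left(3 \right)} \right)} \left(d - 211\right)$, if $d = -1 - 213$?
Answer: $-1700$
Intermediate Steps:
$R{\left(C \right)} = \left(-5 + C\right)^{2}$
$d = -214$ ($d = -1 - 213 = -214$)
$F{\left(R{\left(3 \right)} \right)} \left(d - 211\right) = \left(-5 + 3\right)^{2} \left(-214 - 211\right) = \left(-2\right)^{2} \left(-425\right) = 4 \left(-425\right) = -1700$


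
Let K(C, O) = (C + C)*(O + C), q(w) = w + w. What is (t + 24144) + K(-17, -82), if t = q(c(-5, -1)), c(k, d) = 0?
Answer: 27510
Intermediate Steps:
q(w) = 2*w
K(C, O) = 2*C*(C + O) (K(C, O) = (2*C)*(C + O) = 2*C*(C + O))
t = 0 (t = 2*0 = 0)
(t + 24144) + K(-17, -82) = (0 + 24144) + 2*(-17)*(-17 - 82) = 24144 + 2*(-17)*(-99) = 24144 + 3366 = 27510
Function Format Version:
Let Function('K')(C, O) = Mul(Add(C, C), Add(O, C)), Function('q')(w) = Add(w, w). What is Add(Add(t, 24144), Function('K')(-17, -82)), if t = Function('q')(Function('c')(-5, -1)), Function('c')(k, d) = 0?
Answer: 27510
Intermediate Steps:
Function('q')(w) = Mul(2, w)
Function('K')(C, O) = Mul(2, C, Add(C, O)) (Function('K')(C, O) = Mul(Mul(2, C), Add(C, O)) = Mul(2, C, Add(C, O)))
t = 0 (t = Mul(2, 0) = 0)
Add(Add(t, 24144), Function('K')(-17, -82)) = Add(Add(0, 24144), Mul(2, -17, Add(-17, -82))) = Add(24144, Mul(2, -17, -99)) = Add(24144, 3366) = 27510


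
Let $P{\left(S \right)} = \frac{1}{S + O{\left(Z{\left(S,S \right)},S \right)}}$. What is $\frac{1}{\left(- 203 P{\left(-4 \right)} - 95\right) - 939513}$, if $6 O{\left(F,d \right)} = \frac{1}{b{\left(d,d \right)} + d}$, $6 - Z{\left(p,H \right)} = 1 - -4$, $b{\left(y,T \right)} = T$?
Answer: $- \frac{193}{181334600} \approx -1.0643 \cdot 10^{-6}$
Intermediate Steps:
$Z{\left(p,H \right)} = 1$ ($Z{\left(p,H \right)} = 6 - \left(1 - -4\right) = 6 - \left(1 + 4\right) = 6 - 5 = 1$)
$O{\left(F,d \right)} = \frac{1}{12 d}$ ($O{\left(F,d \right)} = \frac{1}{6 \left(d + d\right)} = \frac{1}{6 \cdot 2 d} = \frac{\frac{1}{2} \frac{1}{d}}{6} = \frac{1}{12 d}$)
$P{\left(S \right)} = \frac{1}{S + \frac{1}{12 S}}$
$\frac{1}{\left(- 203 P{\left(-4 \right)} - 95\right) - 939513} = \frac{1}{\left(- 203 \cdot 12 \left(-4\right) \frac{1}{1 + 12 \left(-4\right)^{2}} - 95\right) - 939513} = \frac{1}{\left(- 203 \cdot 12 \left(-4\right) \frac{1}{1 + 12 \cdot 16} - 95\right) - 939513} = \frac{1}{\left(- 203 \cdot 12 \left(-4\right) \frac{1}{1 + 192} - 95\right) - 939513} = \frac{1}{\left(- 203 \cdot 12 \left(-4\right) \frac{1}{193} - 95\right) - 939513} = \frac{1}{\left(\left(-203\right) \left(- \frac{48}{193}\right) - 95\right) - 939513} = \frac{1}{\left(\frac{9744}{193} - 95\right) - 939513} = \frac{1}{- \frac{8591}{193} - 939513} = \frac{1}{- \frac{181334600}{193}} = - \frac{193}{181334600}$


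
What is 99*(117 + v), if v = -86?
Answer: 3069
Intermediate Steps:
99*(117 + v) = 99*(117 - 86) = 99*31 = 3069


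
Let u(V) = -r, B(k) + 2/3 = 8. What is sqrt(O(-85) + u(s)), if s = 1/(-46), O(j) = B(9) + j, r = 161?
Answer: 2*I*sqrt(537)/3 ≈ 15.449*I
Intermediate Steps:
B(k) = 22/3 (B(k) = -2/3 + 8 = 22/3)
O(j) = 22/3 + j
s = -1/46 ≈ -0.021739
u(V) = -161 (u(V) = -1*161 = -161)
sqrt(O(-85) + u(s)) = sqrt((22/3 - 85) - 161) = sqrt(-233/3 - 161) = sqrt(-716/3) = 2*I*sqrt(537)/3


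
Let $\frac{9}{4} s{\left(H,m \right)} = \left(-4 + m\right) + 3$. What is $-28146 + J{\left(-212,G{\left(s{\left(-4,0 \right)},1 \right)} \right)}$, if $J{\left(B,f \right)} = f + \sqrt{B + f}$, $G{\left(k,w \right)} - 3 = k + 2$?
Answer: $- \frac{253273}{9} + \frac{i \sqrt{1867}}{3} \approx -28141.0 + 14.403 i$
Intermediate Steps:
$s{\left(H,m \right)} = - \frac{4}{9} + \frac{4 m}{9}$ ($s{\left(H,m \right)} = \frac{4 \left(\left(-4 + m\right) + 3\right)}{9} = \frac{4 \left(-1 + m\right)}{9} = - \frac{4}{9} + \frac{4 m}{9}$)
$G{\left(k,w \right)} = 5 + k$ ($G{\left(k,w \right)} = 3 + \left(k + 2\right) = 3 + \left(2 + k\right) = 5 + k$)
$-28146 + J{\left(-212,G{\left(s{\left(-4,0 \right)},1 \right)} \right)} = -28146 + \left(\left(5 + \left(- \frac{4}{9} + \frac{4}{9} \cdot 0\right)\right) + \sqrt{-212 + \left(5 + \left(- \frac{4}{9} + \frac{4}{9} \cdot 0\right)\right)}\right) = -28146 + \left(\left(5 + \left(- \frac{4}{9} + 0\right)\right) + \sqrt{-212 + \left(5 + \left(- \frac{4}{9} + 0\right)\right)}\right) = -28146 + \left(\left(5 - \frac{4}{9}\right) + \sqrt{-212 + \left(5 - \frac{4}{9}\right)}\right) = -28146 + \left(\frac{41}{9} + \sqrt{-212 + \frac{41}{9}}\right) = -28146 + \left(\frac{41}{9} + \sqrt{- \frac{1867}{9}}\right) = -28146 + \left(\frac{41}{9} + \frac{i \sqrt{1867}}{3}\right) = - \frac{253273}{9} + \frac{i \sqrt{1867}}{3}$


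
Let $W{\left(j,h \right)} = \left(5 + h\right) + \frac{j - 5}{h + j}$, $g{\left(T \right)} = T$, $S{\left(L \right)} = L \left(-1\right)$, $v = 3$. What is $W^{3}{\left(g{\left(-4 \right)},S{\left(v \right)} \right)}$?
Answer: $\frac{12167}{343} \approx 35.472$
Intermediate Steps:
$S{\left(L \right)} = - L$
$W{\left(j,h \right)} = 5 + h + \frac{-5 + j}{h + j}$ ($W{\left(j,h \right)} = \left(5 + h\right) + \frac{-5 + j}{h + j} = 5 + h + \frac{-5 + j}{h + j}$)
$W^{3}{\left(g{\left(-4 \right)},S{\left(v \right)} \right)} = \left(\frac{-5 + \left(\left(-1\right) 3\right)^{2} + 5 \left(\left(-1\right) 3\right) + 6 \left(-4\right) + \left(-1\right) 3 \left(-4\right)}{\left(-1\right) 3 - 4}\right)^{3} = \left(\frac{-5 + \left(-3\right)^{2} + 5 \left(-3\right) - 24 - -12}{-3 - 4}\right)^{3} = \left(\frac{-5 + 9 - 15 - 24 + 12}{-7}\right)^{3} = \left(\left(- \frac{1}{7}\right) \left(-23\right)\right)^{3} = \left(\frac{23}{7}\right)^{3} = \frac{12167}{343}$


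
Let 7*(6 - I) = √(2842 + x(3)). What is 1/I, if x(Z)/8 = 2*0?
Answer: -3/11 - √58/22 ≈ -0.61890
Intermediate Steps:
x(Z) = 0 (x(Z) = 8*(2*0) = 8*0 = 0)
I = 6 - √58 (I = 6 - √(2842 + 0)/7 = 6 - √58 ≈ -1.6158)
1/I = 1/(6 - √58)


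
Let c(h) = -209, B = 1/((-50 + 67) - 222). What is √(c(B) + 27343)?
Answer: √27134 ≈ 164.72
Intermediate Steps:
B = -1/205 (B = 1/(17 - 222) = 1/(-205) = -1/205 ≈ -0.0048781)
√(c(B) + 27343) = √(-209 + 27343) = √27134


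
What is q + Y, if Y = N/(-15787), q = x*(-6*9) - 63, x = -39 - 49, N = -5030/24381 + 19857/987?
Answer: 84826021312834/18090433809 ≈ 4689.0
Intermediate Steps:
N = 22817567/1145907 (N = -5030*1/24381 + 19857*(1/987) = -5030/24381 + 6619/329 = 22817567/1145907 ≈ 19.912)
x = -88
q = 4689 (q = -(-528)*9 - 63 = -88*(-54) - 63 = 4752 - 63 = 4689)
Y = -22817567/18090433809 (Y = (22817567/1145907)/(-15787) = (22817567/1145907)*(-1/15787) = -22817567/18090433809 ≈ -0.0012613)
q + Y = 4689 - 22817567/18090433809 = 84826021312834/18090433809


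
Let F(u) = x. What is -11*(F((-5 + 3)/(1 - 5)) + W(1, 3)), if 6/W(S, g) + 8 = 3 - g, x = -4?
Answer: 209/4 ≈ 52.250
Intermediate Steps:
W(S, g) = 6/(-5 - g) (W(S, g) = 6/(-8 + (3 - g)) = 6/(-5 - g))
F(u) = -4
-11*(F((-5 + 3)/(1 - 5)) + W(1, 3)) = -11*(-4 - 6/(5 + 3)) = -11*(-4 - 6/8) = -11*(-4 - 6*1/8) = -11*(-4 - 3/4) = -11*(-19/4) = 209/4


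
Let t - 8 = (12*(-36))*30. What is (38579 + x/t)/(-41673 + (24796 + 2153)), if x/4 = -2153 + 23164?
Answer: -41632597/15892104 ≈ -2.6197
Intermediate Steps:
x = 84044 (x = 4*(-2153 + 23164) = 4*21011 = 84044)
t = -12952 (t = 8 + (12*(-36))*30 = 8 - 432*30 = 8 - 12960 = -12952)
(38579 + x/t)/(-41673 + (24796 + 2153)) = (38579 + 84044/(-12952))/(-41673 + (24796 + 2153)) = (38579 + 84044*(-1/12952))/(-41673 + 26949) = (38579 - 21011/3238)/(-14724) = (124897791/3238)*(-1/14724) = -41632597/15892104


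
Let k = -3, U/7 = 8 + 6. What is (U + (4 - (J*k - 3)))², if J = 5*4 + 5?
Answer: 32400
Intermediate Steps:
J = 25 (J = 20 + 5 = 25)
U = 98 (U = 7*(8 + 6) = 7*14 = 98)
(U + (4 - (J*k - 3)))² = (98 + (4 - (25*(-3) - 3)))² = (98 + (4 - (-75 - 3)))² = (98 + (4 - 1*(-78)))² = (98 + (4 + 78))² = (98 + 82)² = 180² = 32400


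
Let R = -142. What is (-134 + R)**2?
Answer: 76176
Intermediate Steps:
(-134 + R)**2 = (-134 - 142)**2 = (-276)**2 = 76176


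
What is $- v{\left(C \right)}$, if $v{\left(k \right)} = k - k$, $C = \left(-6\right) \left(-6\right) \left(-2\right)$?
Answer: $0$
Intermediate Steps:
$C = -72$ ($C = 36 \left(-2\right) = -72$)
$v{\left(k \right)} = 0$
$- v{\left(C \right)} = \left(-1\right) 0 = 0$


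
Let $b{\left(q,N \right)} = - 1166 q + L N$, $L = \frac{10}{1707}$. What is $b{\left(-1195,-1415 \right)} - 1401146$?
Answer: $- \frac{13287782}{1707} \approx -7784.3$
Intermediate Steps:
$L = \frac{10}{1707}$ ($L = 10 \cdot \frac{1}{1707} = \frac{10}{1707} \approx 0.0058582$)
$b{\left(q,N \right)} = - 1166 q + \frac{10 N}{1707}$
$b{\left(-1195,-1415 \right)} - 1401146 = \left(\left(-1166\right) \left(-1195\right) + \frac{10}{1707} \left(-1415\right)\right) - 1401146 = \left(1393370 - \frac{14150}{1707}\right) - 1401146 = \frac{2378468440}{1707} - 1401146 = - \frac{13287782}{1707}$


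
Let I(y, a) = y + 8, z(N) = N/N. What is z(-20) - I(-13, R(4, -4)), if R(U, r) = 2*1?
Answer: 6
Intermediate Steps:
z(N) = 1
R(U, r) = 2
I(y, a) = 8 + y
z(-20) - I(-13, R(4, -4)) = 1 - (8 - 13) = 1 - 1*(-5) = 1 + 5 = 6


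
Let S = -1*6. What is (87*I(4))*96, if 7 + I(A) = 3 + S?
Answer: -83520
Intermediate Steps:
S = -6
I(A) = -10 (I(A) = -7 + (3 - 6) = -7 - 3 = -10)
(87*I(4))*96 = (87*(-10))*96 = -870*96 = -83520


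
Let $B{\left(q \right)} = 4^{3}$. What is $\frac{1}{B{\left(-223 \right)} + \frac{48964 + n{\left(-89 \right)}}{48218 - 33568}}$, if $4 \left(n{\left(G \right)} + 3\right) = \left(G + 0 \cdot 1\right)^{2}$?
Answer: $\frac{11720}{790833} \approx 0.01482$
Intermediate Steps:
$n{\left(G \right)} = -3 + \frac{G^{2}}{4}$ ($n{\left(G \right)} = -3 + \frac{\left(G + 0 \cdot 1\right)^{2}}{4} = -3 + \frac{\left(G + 0\right)^{2}}{4} = -3 + \frac{G^{2}}{4}$)
$B{\left(q \right)} = 64$
$\frac{1}{B{\left(-223 \right)} + \frac{48964 + n{\left(-89 \right)}}{48218 - 33568}} = \frac{1}{64 + \frac{48964 - \left(3 - \frac{\left(-89\right)^{2}}{4}\right)}{48218 - 33568}} = \frac{1}{64 + \frac{48964 + \left(-3 + \frac{1}{4} \cdot 7921\right)}{14650}} = \frac{1}{64 + \left(48964 + \left(-3 + \frac{7921}{4}\right)\right) \frac{1}{14650}} = \frac{1}{64 + \left(48964 + \frac{7909}{4}\right) \frac{1}{14650}} = \frac{1}{64 + \frac{203765}{4} \cdot \frac{1}{14650}} = \frac{1}{64 + \frac{40753}{11720}} = \frac{1}{\frac{790833}{11720}} = \frac{11720}{790833}$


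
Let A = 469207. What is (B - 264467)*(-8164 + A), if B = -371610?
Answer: -293258848311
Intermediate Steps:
(B - 264467)*(-8164 + A) = (-371610 - 264467)*(-8164 + 469207) = -636077*461043 = -293258848311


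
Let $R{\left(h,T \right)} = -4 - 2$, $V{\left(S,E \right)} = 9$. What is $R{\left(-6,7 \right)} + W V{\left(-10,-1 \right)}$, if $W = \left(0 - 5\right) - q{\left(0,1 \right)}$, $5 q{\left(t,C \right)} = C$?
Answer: $- \frac{264}{5} \approx -52.8$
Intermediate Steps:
$q{\left(t,C \right)} = \frac{C}{5}$
$R{\left(h,T \right)} = -6$ ($R{\left(h,T \right)} = -4 - 2 = -6$)
$W = - \frac{26}{5}$ ($W = \left(0 - 5\right) - \frac{1}{5} \cdot 1 = \left(0 - 5\right) - \frac{1}{5} = -5 - \frac{1}{5} = - \frac{26}{5} \approx -5.2$)
$R{\left(-6,7 \right)} + W V{\left(-10,-1 \right)} = -6 - \frac{234}{5} = - \frac{264}{5}$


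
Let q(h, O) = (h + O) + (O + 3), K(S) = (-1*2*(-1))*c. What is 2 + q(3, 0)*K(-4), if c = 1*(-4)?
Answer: -46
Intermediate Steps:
c = -4
K(S) = -8 (K(S) = (-1*2*(-1))*(-4) = -2*(-1)*(-4) = 2*(-4) = -8)
q(h, O) = 3 + h + 2*O (q(h, O) = (O + h) + (3 + O) = 3 + h + 2*O)
2 + q(3, 0)*K(-4) = 2 + (3 + 3 + 2*0)*(-8) = 2 + (3 + 3 + 0)*(-8) = 2 + 6*(-8) = 2 - 48 = -46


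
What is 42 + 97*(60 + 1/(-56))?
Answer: 328175/56 ≈ 5860.3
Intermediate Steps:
42 + 97*(60 + 1/(-56)) = 42 + 97*(60 - 1/56) = 42 + 97*(3359/56) = 42 + 325823/56 = 328175/56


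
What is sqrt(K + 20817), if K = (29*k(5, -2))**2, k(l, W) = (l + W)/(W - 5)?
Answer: 3*sqrt(114178)/7 ≈ 144.82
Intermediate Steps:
k(l, W) = (W + l)/(-5 + W)
K = 7569/49 (K = (29*((-2 + 5)/(-5 - 2)))**2 = (29*(3/(-7)))**2 = (29*(-1/7*3))**2 = (29*(-3/7))**2 = (-87/7)**2 = 7569/49 ≈ 154.47)
sqrt(K + 20817) = sqrt(7569/49 + 20817) = sqrt(1027602/49) = 3*sqrt(114178)/7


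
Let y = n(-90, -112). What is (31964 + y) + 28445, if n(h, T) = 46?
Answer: 60455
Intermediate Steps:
y = 46
(31964 + y) + 28445 = (31964 + 46) + 28445 = 32010 + 28445 = 60455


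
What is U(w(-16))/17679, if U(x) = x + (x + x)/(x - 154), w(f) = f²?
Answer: 13312/901629 ≈ 0.014764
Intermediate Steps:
U(x) = x + 2*x/(-154 + x) (U(x) = x + (2*x)/(-154 + x) = x + 2*x/(-154 + x))
U(w(-16))/17679 = ((-16)²*(-152 + (-16)²)/(-154 + (-16)²))/17679 = (256*(-152 + 256)/(-154 + 256))*(1/17679) = (256*104/102)*(1/17679) = (256*(1/102)*104)*(1/17679) = (13312/51)*(1/17679) = 13312/901629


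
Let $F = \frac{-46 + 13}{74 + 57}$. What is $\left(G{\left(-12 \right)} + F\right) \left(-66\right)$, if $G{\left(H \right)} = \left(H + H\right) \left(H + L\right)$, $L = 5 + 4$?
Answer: $- \frac{620334}{131} \approx -4735.4$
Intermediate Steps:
$L = 9$
$G{\left(H \right)} = 2 H \left(9 + H\right)$ ($G{\left(H \right)} = \left(H + H\right) \left(H + 9\right) = 2 H \left(9 + H\right)$)
$F = - \frac{33}{131} \approx -0.25191$
$\left(G{\left(-12 \right)} + F\right) \left(-66\right) = \left(2 \left(-12\right) \left(9 - 12\right) - \frac{33}{131}\right) \left(-66\right) = \left(2 \left(-12\right) \left(-3\right) - \frac{33}{131}\right) \left(-66\right) = \left(72 - \frac{33}{131}\right) \left(-66\right) = \frac{9399}{131} \left(-66\right) = - \frac{620334}{131}$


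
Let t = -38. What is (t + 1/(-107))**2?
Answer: 16540489/11449 ≈ 1444.7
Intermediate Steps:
(t + 1/(-107))**2 = (-38 + 1/(-107))**2 = (-38 - 1/107)**2 = (-4067/107)**2 = 16540489/11449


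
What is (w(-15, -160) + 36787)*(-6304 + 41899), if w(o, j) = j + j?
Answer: 1298042865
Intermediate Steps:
w(o, j) = 2*j
(w(-15, -160) + 36787)*(-6304 + 41899) = (2*(-160) + 36787)*(-6304 + 41899) = (-320 + 36787)*35595 = 36467*35595 = 1298042865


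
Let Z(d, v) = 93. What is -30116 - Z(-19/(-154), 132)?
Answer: -30209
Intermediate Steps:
-30116 - Z(-19/(-154), 132) = -30116 - 1*93 = -30116 - 93 = -30209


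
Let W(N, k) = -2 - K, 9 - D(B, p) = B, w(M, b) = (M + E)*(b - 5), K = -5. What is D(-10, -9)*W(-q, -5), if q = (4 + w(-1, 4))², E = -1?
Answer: 57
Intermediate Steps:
w(M, b) = (-1 + M)*(-5 + b) (w(M, b) = (M - 1)*(b - 5) = (-1 + M)*(-5 + b))
D(B, p) = 9 - B
q = 36 (q = (4 + (5 - 1*4 - 5*(-1) - 1*4))² = (4 + (5 - 4 + 5 - 4))² = (4 + 2)² = 6² = 36)
W(N, k) = 3 (W(N, k) = -2 - 1*(-5) = -2 + 5 = 3)
D(-10, -9)*W(-q, -5) = (9 - 1*(-10))*3 = (9 + 10)*3 = 19*3 = 57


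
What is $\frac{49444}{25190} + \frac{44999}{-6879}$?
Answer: $- \frac{396699767}{86641005} \approx -4.5787$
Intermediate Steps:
$\frac{49444}{25190} + \frac{44999}{-6879} = 49444 \cdot \frac{1}{25190} + 44999 \left(- \frac{1}{6879}\right) = \frac{24722}{12595} - \frac{44999}{6879} = - \frac{396699767}{86641005}$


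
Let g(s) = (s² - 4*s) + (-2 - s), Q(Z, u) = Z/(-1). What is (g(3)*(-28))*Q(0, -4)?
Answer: 0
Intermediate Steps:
Q(Z, u) = -Z (Q(Z, u) = Z*(-1) = -Z)
g(s) = -2 + s² - 5*s
(g(3)*(-28))*Q(0, -4) = ((-2 + 3² - 5*3)*(-28))*(-1*0) = ((-2 + 9 - 15)*(-28))*0 = -8*(-28)*0 = 224*0 = 0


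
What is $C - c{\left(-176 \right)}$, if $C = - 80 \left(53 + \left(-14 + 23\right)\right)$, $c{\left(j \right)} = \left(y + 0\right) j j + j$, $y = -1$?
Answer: $26192$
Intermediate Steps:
$c{\left(j \right)} = j - j^{2}$ ($c{\left(j \right)} = \left(-1 + 0\right) j j + j = - j j + j = - j^{2} + j = j - j^{2}$)
$C = -4960$ ($C = - 80 \left(53 + 9\right) = \left(-80\right) 62 = -4960$)
$C - c{\left(-176 \right)} = -4960 - - 176 \left(1 - -176\right) = -4960 - - 176 \left(1 + 176\right) = -4960 - \left(-176\right) 177 = -4960 - -31152 = -4960 + 31152 = 26192$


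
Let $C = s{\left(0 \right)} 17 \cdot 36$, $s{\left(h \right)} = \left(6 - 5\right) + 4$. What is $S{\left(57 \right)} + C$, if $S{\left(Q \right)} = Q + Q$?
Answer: $3174$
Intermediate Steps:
$s{\left(h \right)} = 5$ ($s{\left(h \right)} = 1 + 4 = 5$)
$S{\left(Q \right)} = 2 Q$
$C = 3060$ ($C = 5 \cdot 17 \cdot 36 = 85 \cdot 36 = 3060$)
$S{\left(57 \right)} + C = 2 \cdot 57 + 3060 = 114 + 3060 = 3174$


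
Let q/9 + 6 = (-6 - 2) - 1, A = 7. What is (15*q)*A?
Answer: -14175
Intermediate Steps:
q = -135 (q = -54 + 9*((-6 - 2) - 1) = -54 + 9*(-8 - 1) = -54 + 9*(-9) = -54 - 81 = -135)
(15*q)*A = (15*(-135))*7 = -2025*7 = -14175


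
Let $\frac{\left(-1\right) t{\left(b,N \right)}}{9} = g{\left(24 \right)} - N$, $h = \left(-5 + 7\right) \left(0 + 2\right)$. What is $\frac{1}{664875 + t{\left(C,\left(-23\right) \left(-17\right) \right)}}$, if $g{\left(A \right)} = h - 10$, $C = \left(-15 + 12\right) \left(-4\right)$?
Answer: $\frac{1}{668448} \approx 1.496 \cdot 10^{-6}$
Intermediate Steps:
$h = 4$ ($h = 2 \cdot 2 = 4$)
$C = 12$ ($C = \left(-3\right) \left(-4\right) = 12$)
$g{\left(A \right)} = -6$ ($g{\left(A \right)} = 4 - 10 = -6$)
$t{\left(b,N \right)} = 54 + 9 N$ ($t{\left(b,N \right)} = - 9 \left(-6 - N\right) = 54 + 9 N$)
$\frac{1}{664875 + t{\left(C,\left(-23\right) \left(-17\right) \right)}} = \frac{1}{664875 + \left(54 + 9 \left(\left(-23\right) \left(-17\right)\right)\right)} = \frac{1}{664875 + \left(54 + 9 \cdot 391\right)} = \frac{1}{664875 + \left(54 + 3519\right)} = \frac{1}{664875 + 3573} = \frac{1}{668448}$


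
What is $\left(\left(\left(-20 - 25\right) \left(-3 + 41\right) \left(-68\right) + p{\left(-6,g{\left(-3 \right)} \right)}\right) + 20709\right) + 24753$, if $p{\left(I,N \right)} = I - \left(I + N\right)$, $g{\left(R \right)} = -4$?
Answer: $161746$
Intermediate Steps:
$p{\left(I,N \right)} = - N$ ($p{\left(I,N \right)} = I - \left(I + N\right) = - N$)
$\left(\left(\left(-20 - 25\right) \left(-3 + 41\right) \left(-68\right) + p{\left(-6,g{\left(-3 \right)} \right)}\right) + 20709\right) + 24753 = \left(\left(\left(-20 - 25\right) \left(-3 + 41\right) \left(-68\right) - -4\right) + 20709\right) + 24753 = \left(\left(\left(-45\right) 38 \left(-68\right) + 4\right) + 20709\right) + 24753 = \left(\left(\left(-1710\right) \left(-68\right) + 4\right) + 20709\right) + 24753 = \left(\left(116280 + 4\right) + 20709\right) + 24753 = \left(116284 + 20709\right) + 24753 = 136993 + 24753 = 161746$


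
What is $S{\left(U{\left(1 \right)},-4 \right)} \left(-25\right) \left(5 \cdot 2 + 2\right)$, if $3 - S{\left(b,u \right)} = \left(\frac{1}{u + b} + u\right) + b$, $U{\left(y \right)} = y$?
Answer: $-1900$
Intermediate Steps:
$S{\left(b,u \right)} = 3 - b - u - \frac{1}{b + u}$ ($S{\left(b,u \right)} = 3 - \left(\left(\frac{1}{u + b} + u\right) + b\right) = 3 - \left(\left(\frac{1}{b + u} + u\right) + b\right) = 3 - \left(\left(u + \frac{1}{b + u}\right) + b\right) = 3 - \left(b + u + \frac{1}{b + u}\right) = 3 - b - u - \frac{1}{b + u}$)
$S{\left(U{\left(1 \right)},-4 \right)} \left(-25\right) \left(5 \cdot 2 + 2\right) = \frac{-1 - 1^{2} - \left(-4\right)^{2} + 3 \cdot 1 + 3 \left(-4\right) - 2 \left(-4\right)}{1 - 4} \left(-25\right) \left(5 \cdot 2 + 2\right) = \frac{-1 - 1 - 16 + 3 - 12 + 8}{-3} \left(-25\right) \left(10 + 2\right) = - \frac{-1 - 1 - 16 + 3 - 12 + 8}{3} \left(-25\right) 12 = \left(- \frac{1}{3}\right) \left(-19\right) \left(-25\right) 12 = \frac{19}{3} \left(-25\right) 12 = \left(- \frac{475}{3}\right) 12 = -1900$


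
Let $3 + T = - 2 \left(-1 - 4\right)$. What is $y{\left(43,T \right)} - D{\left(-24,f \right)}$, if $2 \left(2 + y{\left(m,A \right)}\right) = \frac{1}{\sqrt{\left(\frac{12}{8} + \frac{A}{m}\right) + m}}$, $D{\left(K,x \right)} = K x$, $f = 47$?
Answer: $1126 + \frac{\sqrt{330326}}{7682} \approx 1126.1$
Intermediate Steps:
$T = 7$ ($T = -3 - 2 \left(-1 - 4\right) = -3 - -10 = -3 + 10 = 7$)
$y{\left(m,A \right)} = -2 + \frac{1}{2 \sqrt{\frac{3}{2} + m + \frac{A}{m}}}$ ($y{\left(m,A \right)} = -2 + \frac{1}{2 \sqrt{\left(\frac{12}{8} + \frac{A}{m}\right) + m}} = -2 + \frac{1}{2 \sqrt{\left(12 \cdot \frac{1}{8} + \frac{A}{m}\right) + m}} = -2 + \frac{1}{2 \sqrt{\left(\frac{3}{2} + \frac{A}{m}\right) + m}} = -2 + \frac{1}{2 \sqrt{\frac{3}{2} + m + \frac{A}{m}}}$)
$y{\left(43,T \right)} - D{\left(-24,f \right)} = \left(-2 + \frac{\sqrt{2}}{2 \sqrt{3 + 2 \cdot 43 + 2 \cdot 7 \cdot \frac{1}{43}}}\right) - \left(-24\right) 47 = \left(-2 + \frac{\sqrt{2}}{2 \sqrt{3 + 86 + 2 \cdot 7 \cdot \frac{1}{43}}}\right) - -1128 = \left(-2 + \frac{\sqrt{2}}{2 \sqrt{3 + 86 + \frac{14}{43}}}\right) + 1128 = \left(-2 + \frac{\sqrt{2}}{2 \frac{\sqrt{165163}}{43}}\right) + 1128 = \left(-2 + \frac{\sqrt{2} \frac{\sqrt{165163}}{3841}}{2}\right) + 1128 = \left(-2 + \frac{\sqrt{330326}}{7682}\right) + 1128 = 1126 + \frac{\sqrt{330326}}{7682}$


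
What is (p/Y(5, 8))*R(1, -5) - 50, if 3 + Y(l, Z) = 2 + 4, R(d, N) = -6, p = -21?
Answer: -8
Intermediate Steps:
Y(l, Z) = 3 (Y(l, Z) = -3 + (2 + 4) = -3 + 6 = 3)
(p/Y(5, 8))*R(1, -5) - 50 = -21/3*(-6) - 50 = -21*1/3*(-6) - 50 = -7*(-6) - 50 = 42 - 50 = -8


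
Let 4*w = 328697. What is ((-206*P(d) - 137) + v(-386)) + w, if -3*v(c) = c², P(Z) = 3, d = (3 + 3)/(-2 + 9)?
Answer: 381047/12 ≈ 31754.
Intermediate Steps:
d = 6/7 ≈ 0.85714
w = 328697/4 (w = (¼)*328697 = 328697/4 ≈ 82174.)
v(c) = -c²/3
((-206*P(d) - 137) + v(-386)) + w = ((-206*3 - 137) - ⅓*(-386)²) + 328697/4 = ((-618 - 137) - ⅓*148996) + 328697/4 = (-755 - 148996/3) + 328697/4 = -151261/3 + 328697/4 = 381047/12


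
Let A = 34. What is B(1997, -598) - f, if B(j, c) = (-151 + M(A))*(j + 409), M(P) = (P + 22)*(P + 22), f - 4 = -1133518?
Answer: 8315424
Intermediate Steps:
f = -1133514 (f = 4 - 1133518 = -1133514)
M(P) = (22 + P)² (M(P) = (22 + P)*(22 + P) = (22 + P)²)
B(j, c) = 1220865 + 2985*j (B(j, c) = (-151 + (22 + 34)²)*(j + 409) = (-151 + 56²)*(409 + j) = (-151 + 3136)*(409 + j) = 2985*(409 + j) = 1220865 + 2985*j)
B(1997, -598) - f = (1220865 + 2985*1997) - 1*(-1133514) = (1220865 + 5961045) + 1133514 = 7181910 + 1133514 = 8315424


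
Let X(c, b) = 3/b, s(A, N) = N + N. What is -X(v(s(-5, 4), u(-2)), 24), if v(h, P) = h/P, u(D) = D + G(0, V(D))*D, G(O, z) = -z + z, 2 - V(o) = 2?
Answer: -⅛ ≈ -0.12500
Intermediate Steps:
V(o) = 0 (V(o) = 2 - 1*2 = 2 - 2 = 0)
G(O, z) = 0
s(A, N) = 2*N
u(D) = D (u(D) = D + 0*D = D + 0 = D)
-X(v(s(-5, 4), u(-2)), 24) = -3/24 = -1*⅛ = -⅛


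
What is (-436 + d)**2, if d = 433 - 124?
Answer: 16129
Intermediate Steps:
d = 309
(-436 + d)**2 = (-436 + 309)**2 = (-127)**2 = 16129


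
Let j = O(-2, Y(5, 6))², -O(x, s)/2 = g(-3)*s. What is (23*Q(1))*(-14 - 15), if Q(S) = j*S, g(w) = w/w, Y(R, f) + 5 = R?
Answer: 0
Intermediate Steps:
Y(R, f) = -5 + R
g(w) = 1
O(x, s) = -2*s
j = 0 (j = (-2*(-5 + 5))² = (-2*0)² = 0² = 0)
Q(S) = 0 (Q(S) = 0*S = 0)
(23*Q(1))*(-14 - 15) = (23*0)*(-14 - 15) = 0*(-29) = 0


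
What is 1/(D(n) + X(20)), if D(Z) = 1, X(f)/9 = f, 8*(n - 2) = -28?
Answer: 1/181 ≈ 0.0055249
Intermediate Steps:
n = -3/2 (n = 2 + (1/8)*(-28) = 2 - 7/2 = -3/2 ≈ -1.5000)
X(f) = 9*f
1/(D(n) + X(20)) = 1/(1 + 9*20) = 1/(1 + 180) = 1/181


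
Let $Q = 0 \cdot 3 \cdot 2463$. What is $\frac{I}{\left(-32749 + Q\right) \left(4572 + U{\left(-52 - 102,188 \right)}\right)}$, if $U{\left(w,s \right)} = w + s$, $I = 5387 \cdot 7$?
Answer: $- \frac{5387}{21548842} \approx -0.00024999$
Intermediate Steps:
$I = 37709$
$U{\left(w,s \right)} = s + w$
$Q = 0$ ($Q = 0 \cdot 2463 = 0$)
$\frac{I}{\left(-32749 + Q\right) \left(4572 + U{\left(-52 - 102,188 \right)}\right)} = \frac{37709}{\left(-32749 + 0\right) \left(4572 + \left(188 - 154\right)\right)} = \frac{37709}{\left(-32749\right) \left(4572 + \left(188 - 154\right)\right)} = \frac{37709}{\left(-32749\right) \left(4572 + 34\right)} = \frac{37709}{\left(-32749\right) 4606} = \frac{37709}{-150841894} = 37709 \left(- \frac{1}{150841894}\right) = - \frac{5387}{21548842}$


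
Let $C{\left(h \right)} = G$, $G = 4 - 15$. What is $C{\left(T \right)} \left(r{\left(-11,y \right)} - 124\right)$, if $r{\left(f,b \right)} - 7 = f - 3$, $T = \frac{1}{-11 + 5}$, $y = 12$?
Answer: $1441$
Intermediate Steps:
$T = - \frac{1}{6}$ ($T = \frac{1}{-6} = - \frac{1}{6} \approx -0.16667$)
$G = -11$ ($G = 4 - 15 = -11$)
$r{\left(f,b \right)} = 4 + f$ ($r{\left(f,b \right)} = 7 + \left(f - 3\right) = 7 + \left(-3 + f\right) = 4 + f$)
$C{\left(h \right)} = -11$
$C{\left(T \right)} \left(r{\left(-11,y \right)} - 124\right) = - 11 \left(\left(4 - 11\right) - 124\right) = - 11 \left(-7 - 124\right) = \left(-11\right) \left(-131\right) = 1441$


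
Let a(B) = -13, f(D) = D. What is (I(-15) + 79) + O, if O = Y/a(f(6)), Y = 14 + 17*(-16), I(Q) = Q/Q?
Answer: 1298/13 ≈ 99.846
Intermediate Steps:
I(Q) = 1
Y = -258 (Y = 14 - 272 = -258)
O = 258/13 (O = -258/(-13) = -258*(-1/13) = 258/13 ≈ 19.846)
(I(-15) + 79) + O = (1 + 79) + 258/13 = 80 + 258/13 = 1298/13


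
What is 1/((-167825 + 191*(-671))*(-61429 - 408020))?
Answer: 1/138950331714 ≈ 7.1968e-12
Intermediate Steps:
1/((-167825 + 191*(-671))*(-61429 - 408020)) = 1/((-167825 - 128161)*(-469449)) = 1/(-295986*(-469449)) = 1/138950331714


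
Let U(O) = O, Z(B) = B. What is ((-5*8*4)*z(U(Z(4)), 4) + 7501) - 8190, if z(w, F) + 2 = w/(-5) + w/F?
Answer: -401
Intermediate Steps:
z(w, F) = -2 - w/5 + w/F (z(w, F) = -2 + (w/(-5) + w/F) = -2 + (w*(-⅕) + w/F) = -2 + (-w/5 + w/F) = -2 - w/5 + w/F)
((-5*8*4)*z(U(Z(4)), 4) + 7501) - 8190 = ((-5*8*4)*(-2 - ⅕*4 + 4/4) + 7501) - 8190 = ((-40*4)*(-2 - ⅘ + 4*(¼)) + 7501) - 8190 = (-160*(-2 - ⅘ + 1) + 7501) - 8190 = (-160*(-9/5) + 7501) - 8190 = (288 + 7501) - 8190 = 7789 - 8190 = -401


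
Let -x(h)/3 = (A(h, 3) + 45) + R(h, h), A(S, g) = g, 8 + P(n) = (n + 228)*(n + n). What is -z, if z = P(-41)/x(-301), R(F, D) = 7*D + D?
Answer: 2557/1180 ≈ 2.1670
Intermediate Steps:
P(n) = -8 + 2*n*(228 + n) (P(n) = -8 + (n + 228)*(n + n) = -8 + (228 + n)*(2*n) = -8 + 2*n*(228 + n))
R(F, D) = 8*D
x(h) = -144 - 24*h (x(h) = -3*((3 + 45) + 8*h) = -3*(48 + 8*h) = -144 - 24*h)
z = -2557/1180 (z = (-8 + 2*(-41)**2 + 456*(-41))/(-144 - 24*(-301)) = (-8 + 2*1681 - 18696)/(-144 + 7224) = (-8 + 3362 - 18696)/7080 = -15342*1/7080 = -2557/1180 ≈ -2.1670)
-z = -1*(-2557/1180) = 2557/1180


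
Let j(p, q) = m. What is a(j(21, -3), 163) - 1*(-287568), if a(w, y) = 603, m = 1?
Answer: 288171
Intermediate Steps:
j(p, q) = 1
a(j(21, -3), 163) - 1*(-287568) = 603 - 1*(-287568) = 603 + 287568 = 288171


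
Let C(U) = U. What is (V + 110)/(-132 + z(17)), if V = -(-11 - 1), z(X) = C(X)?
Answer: -122/115 ≈ -1.0609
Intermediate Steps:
z(X) = X
V = 12 (V = -1*(-12) = 12)
(V + 110)/(-132 + z(17)) = (12 + 110)/(-132 + 17) = 122/(-115) = 122*(-1/115) = -122/115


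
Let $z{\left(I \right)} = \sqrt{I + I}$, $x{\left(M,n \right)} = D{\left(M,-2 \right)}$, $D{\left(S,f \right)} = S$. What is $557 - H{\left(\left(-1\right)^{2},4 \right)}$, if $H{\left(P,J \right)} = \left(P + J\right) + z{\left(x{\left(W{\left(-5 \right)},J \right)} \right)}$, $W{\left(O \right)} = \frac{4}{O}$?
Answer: $552 - \frac{2 i \sqrt{10}}{5} \approx 552.0 - 1.2649 i$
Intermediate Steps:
$x{\left(M,n \right)} = M$
$z{\left(I \right)} = \sqrt{2} \sqrt{I}$ ($z{\left(I \right)} = \sqrt{2 I} = \sqrt{2} \sqrt{I}$)
$H{\left(P,J \right)} = J + P + \frac{2 i \sqrt{10}}{5}$ ($H{\left(P,J \right)} = \left(P + J\right) + \sqrt{2} \sqrt{\frac{4}{-5}} = \left(J + P\right) + \sqrt{2} \sqrt{4 \left(- \frac{1}{5}\right)} = \left(J + P\right) + \sqrt{2} \sqrt{- \frac{4}{5}} = \left(J + P\right) + \sqrt{2} \frac{2 i \sqrt{5}}{5} = \left(J + P\right) + \frac{2 i \sqrt{10}}{5} = J + P + \frac{2 i \sqrt{10}}{5}$)
$557 - H{\left(\left(-1\right)^{2},4 \right)} = 557 - \left(4 + \left(-1\right)^{2} + \frac{2 i \sqrt{10}}{5}\right) = 557 - \left(4 + 1 + \frac{2 i \sqrt{10}}{5}\right) = 557 - \left(5 + \frac{2 i \sqrt{10}}{5}\right) = 552 - \frac{2 i \sqrt{10}}{5}$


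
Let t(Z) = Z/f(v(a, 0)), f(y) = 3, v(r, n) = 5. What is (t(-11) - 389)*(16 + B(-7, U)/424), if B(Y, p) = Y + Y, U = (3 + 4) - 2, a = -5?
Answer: -1993765/318 ≈ -6269.7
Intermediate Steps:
U = 5 (U = 7 - 2 = 5)
B(Y, p) = 2*Y
t(Z) = Z/3
(t(-11) - 389)*(16 + B(-7, U)/424) = ((⅓)*(-11) - 389)*(16 + (2*(-7))/424) = (-11/3 - 389)*(16 - 14*1/424) = -1178*(16 - 7/212)/3 = -1178/3*3385/212 = -1993765/318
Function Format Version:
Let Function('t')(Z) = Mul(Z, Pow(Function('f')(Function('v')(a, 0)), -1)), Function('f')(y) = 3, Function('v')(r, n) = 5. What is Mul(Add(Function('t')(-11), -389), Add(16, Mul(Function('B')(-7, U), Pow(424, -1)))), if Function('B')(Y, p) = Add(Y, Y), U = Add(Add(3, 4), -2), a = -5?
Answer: Rational(-1993765, 318) ≈ -6269.7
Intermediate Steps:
U = 5 (U = Add(7, -2) = 5)
Function('B')(Y, p) = Mul(2, Y)
Function('t')(Z) = Mul(Rational(1, 3), Z) (Function('t')(Z) = Mul(Z, Pow(3, -1)) = Mul(Z, Rational(1, 3)) = Mul(Rational(1, 3), Z))
Mul(Add(Function('t')(-11), -389), Add(16, Mul(Function('B')(-7, U), Pow(424, -1)))) = Mul(Add(Mul(Rational(1, 3), -11), -389), Add(16, Mul(Mul(2, -7), Pow(424, -1)))) = Mul(Add(Rational(-11, 3), -389), Add(16, Mul(-14, Rational(1, 424)))) = Mul(Rational(-1178, 3), Add(16, Rational(-7, 212))) = Mul(Rational(-1178, 3), Rational(3385, 212)) = Rational(-1993765, 318)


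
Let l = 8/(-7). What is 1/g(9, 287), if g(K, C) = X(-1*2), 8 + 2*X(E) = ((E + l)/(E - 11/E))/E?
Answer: -49/185 ≈ -0.26486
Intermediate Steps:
l = -8/7 (l = 8*(-1/7) = -8/7 ≈ -1.1429)
X(E) = -4 + (-8/7 + E)/(2*E*(E - 11/E)) (X(E) = -4 + (((E - 8/7)/(E - 11/E))/E)/2 = -4 + (((-8/7 + E)/(E - 11/E))/E)/2 = -4 + ((-8/7 + E)/(E*(E - 11/E)))/2 = -4 + (-8/7 + E)/(2*E*(E - 11/E)))
g(K, C) = -185/49 (g(K, C) = (608 - 56*(-1*2)**2 + 7*(-1*2))/(14*(-11 + (-1*2)**2)) = (608 - 56*(-2)**2 + 7*(-2))/(14*(-11 + (-2)**2)) = (608 - 56*4 - 14)/(14*(-11 + 4)) = (1/14)*(608 - 224 - 14)/(-7) = (1/14)*(-1/7)*370 = -185/49)
1/g(9, 287) = 1/(-185/49) = -49/185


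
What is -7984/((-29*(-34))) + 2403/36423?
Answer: -5341331/665057 ≈ -8.0314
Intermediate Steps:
-7984/((-29*(-34))) + 2403/36423 = -7984/986 + 2403*(1/36423) = -7984*1/986 + 89/1349 = -3992/493 + 89/1349 = -5341331/665057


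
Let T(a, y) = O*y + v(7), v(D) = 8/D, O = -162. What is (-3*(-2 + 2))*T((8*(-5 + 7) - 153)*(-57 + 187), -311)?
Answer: 0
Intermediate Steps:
T(a, y) = 8/7 - 162*y (T(a, y) = -162*y + 8/7 = 8/7 - 162*y)
(-3*(-2 + 2))*T((8*(-5 + 7) - 153)*(-57 + 187), -311) = (-3*(-2 + 2))*(8/7 - 162*(-311)) = (-3*0)*(8/7 + 50382) = 0*(352682/7) = 0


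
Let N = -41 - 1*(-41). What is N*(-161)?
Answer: 0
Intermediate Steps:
N = 0 (N = -41 + 41 = 0)
N*(-161) = 0*(-161) = 0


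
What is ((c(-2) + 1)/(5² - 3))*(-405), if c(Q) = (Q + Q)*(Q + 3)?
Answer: 1215/22 ≈ 55.227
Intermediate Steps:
c(Q) = 2*Q*(3 + Q) (c(Q) = (2*Q)*(3 + Q) = 2*Q*(3 + Q))
((c(-2) + 1)/(5² - 3))*(-405) = ((2*(-2)*(3 - 2) + 1)/(5² - 3))*(-405) = ((2*(-2)*1 + 1)/(25 - 3))*(-405) = ((-4 + 1)/22)*(-405) = -3*1/22*(-405) = -3/22*(-405) = 1215/22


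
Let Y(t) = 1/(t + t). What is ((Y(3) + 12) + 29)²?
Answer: 61009/36 ≈ 1694.7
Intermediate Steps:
Y(t) = 1/(2*t)
((Y(3) + 12) + 29)² = (((½)/3 + 12) + 29)² = (((½)*(⅓) + 12) + 29)² = ((⅙ + 12) + 29)² = (73/6 + 29)² = (247/6)² = 61009/36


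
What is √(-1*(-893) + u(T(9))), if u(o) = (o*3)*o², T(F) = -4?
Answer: √701 ≈ 26.476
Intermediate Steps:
u(o) = 3*o³ (u(o) = (3*o)*o² = 3*o³)
√(-1*(-893) + u(T(9))) = √(-1*(-893) + 3*(-4)³) = √(893 + 3*(-64)) = √(893 - 192) = √701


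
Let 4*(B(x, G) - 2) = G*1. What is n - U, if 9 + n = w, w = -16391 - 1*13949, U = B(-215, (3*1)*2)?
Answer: -60705/2 ≈ -30353.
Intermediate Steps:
B(x, G) = 2 + G/4 (B(x, G) = 2 + (G*1)/4 = 2 + G/4)
U = 7/2 (U = 2 + ((3*1)*2)/4 = 2 + (3*2)/4 = 2 + (¼)*6 = 2 + 3/2 = 7/2 ≈ 3.5000)
w = -30340 (w = -16391 - 13949 = -30340)
n = -30349 (n = -9 - 30340 = -30349)
n - U = -30349 - 1*7/2 = -30349 - 7/2 = -60705/2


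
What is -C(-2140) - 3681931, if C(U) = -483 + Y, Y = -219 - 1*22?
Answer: -3681207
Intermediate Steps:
Y = -241 (Y = -219 - 22 = -241)
C(U) = -724 (C(U) = -483 - 241 = -724)
-C(-2140) - 3681931 = -1*(-724) - 3681931 = 724 - 3681931 = -3681207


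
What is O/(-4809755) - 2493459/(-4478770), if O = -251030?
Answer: 2623446505129/4308357280270 ≈ 0.60892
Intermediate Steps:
O/(-4809755) - 2493459/(-4478770) = -251030/(-4809755) - 2493459/(-4478770) = -251030*(-1/4809755) - 2493459*(-1/4478770) = 50206/961951 + 2493459/4478770 = 2623446505129/4308357280270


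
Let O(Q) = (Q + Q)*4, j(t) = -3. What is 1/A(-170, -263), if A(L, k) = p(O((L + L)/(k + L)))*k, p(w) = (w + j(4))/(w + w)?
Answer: -5440/373723 ≈ -0.014556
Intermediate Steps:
O(Q) = 8*Q (O(Q) = (2*Q)*4 = 8*Q)
p(w) = (-3 + w)/(2*w) (p(w) = (w - 3)/(w + w) = (-3 + w)/((2*w)) = (-3 + w)*(1/(2*w)) = (-3 + w)/(2*w))
A(L, k) = k*(-3 + 16*L/(L + k))*(L + k)/(32*L) (A(L, k) = ((-3 + 8*((L + L)/(k + L)))/(2*((8*((L + L)/(k + L))))))*k = ((-3 + 8*((2*L)/(L + k)))/(2*((8*((2*L)/(L + k))))))*k = ((-3 + 8*(2*L/(L + k)))/(2*((8*(2*L/(L + k))))))*k = ((-3 + 16*L/(L + k))/(2*((16*L/(L + k)))))*k = (((L + k)/(16*L))*(-3 + 16*L/(L + k))/2)*k = ((-3 + 16*L/(L + k))*(L + k)/(32*L))*k = k*(-3 + 16*L/(L + k))*(L + k)/(32*L))
1/A(-170, -263) = 1/((1/32)*(-263)*(-3*(-263) + 13*(-170))/(-170)) = 1/((1/32)*(-263)*(-1/170)*(789 - 2210)) = 1/((1/32)*(-263)*(-1/170)*(-1421)) = 1/(-373723/5440) = -5440/373723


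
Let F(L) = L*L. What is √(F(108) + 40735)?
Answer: √52399 ≈ 228.91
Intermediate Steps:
F(L) = L²
√(F(108) + 40735) = √(108² + 40735) = √(11664 + 40735) = √52399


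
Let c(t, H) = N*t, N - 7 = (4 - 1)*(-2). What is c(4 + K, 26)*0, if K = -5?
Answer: 0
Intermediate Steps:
N = 1 (N = 7 + (4 - 1)*(-2) = 7 + 3*(-2) = 7 - 6 = 1)
c(t, H) = t (c(t, H) = 1*t = t)
c(4 + K, 26)*0 = (4 - 5)*0 = -1*0 = 0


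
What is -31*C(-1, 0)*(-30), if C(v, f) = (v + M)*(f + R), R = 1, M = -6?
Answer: -6510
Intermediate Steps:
C(v, f) = (1 + f)*(-6 + v) (C(v, f) = (v - 6)*(f + 1) = (-6 + v)*(1 + f) = (1 + f)*(-6 + v))
-31*C(-1, 0)*(-30) = -31*(-6 - 1 - 6*0 + 0*(-1))*(-30) = -31*(-6 - 1 + 0 + 0)*(-30) = -31*(-7)*(-30) = 217*(-30) = -6510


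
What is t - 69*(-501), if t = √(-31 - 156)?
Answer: 34569 + I*√187 ≈ 34569.0 + 13.675*I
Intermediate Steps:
t = I*√187 (t = √(-187) = I*√187 ≈ 13.675*I)
t - 69*(-501) = I*√187 - 69*(-501) = I*√187 + 34569 = 34569 + I*√187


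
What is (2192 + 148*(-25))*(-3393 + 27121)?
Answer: -35781824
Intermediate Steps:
(2192 + 148*(-25))*(-3393 + 27121) = (2192 - 3700)*23728 = -1508*23728 = -35781824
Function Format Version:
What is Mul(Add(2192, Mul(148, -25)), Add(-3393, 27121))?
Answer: -35781824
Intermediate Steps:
Mul(Add(2192, Mul(148, -25)), Add(-3393, 27121)) = Mul(Add(2192, -3700), 23728) = Mul(-1508, 23728) = -35781824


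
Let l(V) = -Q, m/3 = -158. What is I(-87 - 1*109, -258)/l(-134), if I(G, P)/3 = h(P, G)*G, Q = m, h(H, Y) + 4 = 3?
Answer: 98/79 ≈ 1.2405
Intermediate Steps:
m = -474 (m = 3*(-158) = -474)
h(H, Y) = -1 (h(H, Y) = -4 + 3 = -1)
Q = -474
I(G, P) = -3*G (I(G, P) = 3*(-G) = -3*G)
l(V) = 474 (l(V) = -1*(-474) = 474)
I(-87 - 1*109, -258)/l(-134) = -3*(-87 - 1*109)/474 = -3*(-87 - 109)*(1/474) = -3*(-196)*(1/474) = 588*(1/474) = 98/79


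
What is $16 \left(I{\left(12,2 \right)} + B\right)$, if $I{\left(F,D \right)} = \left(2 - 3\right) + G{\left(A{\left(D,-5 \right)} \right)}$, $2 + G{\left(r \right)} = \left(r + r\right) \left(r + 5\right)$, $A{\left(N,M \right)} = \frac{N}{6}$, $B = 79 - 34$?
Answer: $\frac{6560}{9} \approx 728.89$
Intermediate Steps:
$B = 45$ ($B = 79 - 34 = 45$)
$A{\left(N,M \right)} = \frac{N}{6}$ ($A{\left(N,M \right)} = N \frac{1}{6} = \frac{N}{6}$)
$G{\left(r \right)} = -2 + 2 r \left(5 + r\right)$ ($G{\left(r \right)} = -2 + \left(r + r\right) \left(r + 5\right) = -2 + 2 r \left(5 + r\right)$)
$I{\left(F,D \right)} = -3 + \frac{D^{2}}{18} + \frac{5 D}{3}$ ($I{\left(F,D \right)} = \left(2 - 3\right) + \left(-2 + 2 \left(\frac{D}{6}\right)^{2} + 10 \frac{D}{6}\right) = -1 + \left(-2 + 2 \frac{D^{2}}{36} + \frac{5 D}{3}\right) = -1 + \left(-2 + \frac{D^{2}}{18} + \frac{5 D}{3}\right) = -3 + \frac{D^{2}}{18} + \frac{5 D}{3}$)
$16 \left(I{\left(12,2 \right)} + B\right) = 16 \left(\left(-3 + \frac{2^{2}}{18} + \frac{5}{3} \cdot 2\right) + 45\right) = 16 \left(\left(-3 + \frac{1}{18} \cdot 4 + \frac{10}{3}\right) + 45\right) = 16 \left(\left(-3 + \frac{2}{9} + \frac{10}{3}\right) + 45\right) = 16 \left(\frac{5}{9} + 45\right) = 16 \cdot \frac{410}{9} = \frac{6560}{9}$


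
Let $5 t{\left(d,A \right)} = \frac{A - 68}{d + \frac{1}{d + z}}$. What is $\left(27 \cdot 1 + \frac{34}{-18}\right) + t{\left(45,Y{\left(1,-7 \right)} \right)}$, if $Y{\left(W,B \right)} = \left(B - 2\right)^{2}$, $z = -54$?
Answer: $\frac{457573}{18180} \approx 25.169$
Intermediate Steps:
$Y{\left(W,B \right)} = \left(-2 + B\right)^{2}$
$t{\left(d,A \right)} = \frac{-68 + A}{5 \left(d + \frac{1}{-54 + d}\right)}$ ($t{\left(d,A \right)} = \frac{\left(A - 68\right) \frac{1}{d + \frac{1}{d - 54}}}{5} = \frac{\left(-68 + A\right) \frac{1}{d + \frac{1}{-54 + d}}}{5} = \frac{\frac{1}{d + \frac{1}{-54 + d}} \left(-68 + A\right)}{5} = \frac{-68 + A}{5 \left(d + \frac{1}{-54 + d}\right)}$)
$\left(27 \cdot 1 + \frac{34}{-18}\right) + t{\left(45,Y{\left(1,-7 \right)} \right)} = \left(27 \cdot 1 + \frac{34}{-18}\right) + \frac{3672 - 3060 - 54 \left(-2 - 7\right)^{2} + \left(-2 - 7\right)^{2} \cdot 45}{5 \left(1 + 45^{2} - 2430\right)} = \left(27 + 34 \left(- \frac{1}{18}\right)\right) + \frac{3672 - 3060 - 54 \left(-9\right)^{2} + \left(-9\right)^{2} \cdot 45}{5 \left(1 + 2025 - 2430\right)} = \left(27 - \frac{17}{9}\right) + \frac{3672 - 3060 - 4374 + 81 \cdot 45}{5 \left(-404\right)} = \frac{226}{9} + \frac{1}{5} \left(- \frac{1}{404}\right) \left(3672 - 3060 - 4374 + 3645\right) = \frac{226}{9} + \frac{1}{5} \left(- \frac{1}{404}\right) \left(-117\right) = \frac{226}{9} + \frac{117}{2020} = \frac{457573}{18180}$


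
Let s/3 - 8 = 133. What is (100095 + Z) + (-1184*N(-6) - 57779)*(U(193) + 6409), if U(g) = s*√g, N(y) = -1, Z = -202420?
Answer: -362819680 - 23939685*√193 ≈ -6.9540e+8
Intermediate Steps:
s = 423 (s = 24 + 3*133 = 24 + 399 = 423)
U(g) = 423*√g
(100095 + Z) + (-1184*N(-6) - 57779)*(U(193) + 6409) = (100095 - 202420) + (-1184*(-1) - 57779)*(423*√193 + 6409) = -102325 + (1184 - 57779)*(6409 + 423*√193) = -102325 - 56595*(6409 + 423*√193) = -102325 + (-362717355 - 23939685*√193) = -362819680 - 23939685*√193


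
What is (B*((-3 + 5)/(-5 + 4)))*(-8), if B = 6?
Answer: 96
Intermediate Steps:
(B*((-3 + 5)/(-5 + 4)))*(-8) = (6*((-3 + 5)/(-5 + 4)))*(-8) = (6*(2/(-1)))*(-8) = (6*(2*(-1)))*(-8) = (6*(-2))*(-8) = -12*(-8) = 96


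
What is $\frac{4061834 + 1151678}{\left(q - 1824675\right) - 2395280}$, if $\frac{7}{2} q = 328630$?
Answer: $- \frac{36494584}{28882425} \approx -1.2636$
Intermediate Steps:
$q = \frac{657260}{7}$ ($q = \frac{2}{7} \cdot 328630 = \frac{657260}{7} \approx 93894.0$)
$\frac{4061834 + 1151678}{\left(q - 1824675\right) - 2395280} = \frac{4061834 + 1151678}{\left(\frac{657260}{7} - 1824675\right) - 2395280} = \frac{5213512}{\left(\frac{657260}{7} - 1824675\right) - 2395280} = \frac{5213512}{- \frac{12115465}{7} - 2395280} = \frac{5213512}{- \frac{28882425}{7}} = 5213512 \left(- \frac{7}{28882425}\right) = - \frac{36494584}{28882425}$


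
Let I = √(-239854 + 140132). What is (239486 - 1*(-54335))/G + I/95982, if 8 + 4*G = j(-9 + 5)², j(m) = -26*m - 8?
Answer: 293821/2302 + I*√99722/95982 ≈ 127.64 + 0.0032901*I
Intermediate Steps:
j(m) = -8 - 26*m
I = I*√99722 (I = √(-99722) = I*√99722 ≈ 315.79*I)
G = 2302 (G = -2 + (-8 - 26*(-9 + 5))²/4 = -2 + (-8 - 26*(-4))²/4 = -2 + (-8 + 104)²/4 = -2 + (¼)*96² = -2 + (¼)*9216 = -2 + 2304 = 2302)
(239486 - 1*(-54335))/G + I/95982 = (239486 - 1*(-54335))/2302 + (I*√99722)/95982 = (239486 + 54335)*(1/2302) + (I*√99722)*(1/95982) = 293821*(1/2302) + I*√99722/95982 = 293821/2302 + I*√99722/95982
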